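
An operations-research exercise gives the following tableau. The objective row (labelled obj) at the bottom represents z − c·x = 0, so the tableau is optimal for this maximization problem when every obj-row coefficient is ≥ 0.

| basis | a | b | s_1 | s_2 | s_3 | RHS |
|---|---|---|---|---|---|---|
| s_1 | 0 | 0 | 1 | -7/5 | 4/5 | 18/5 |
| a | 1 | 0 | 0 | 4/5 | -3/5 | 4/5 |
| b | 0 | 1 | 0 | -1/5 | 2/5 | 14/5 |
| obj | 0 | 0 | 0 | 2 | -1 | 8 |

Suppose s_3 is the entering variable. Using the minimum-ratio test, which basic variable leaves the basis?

s_1

Column s_3 entries and ratios — s_1: (18/5)/(4/5) = 9/2; a: -3/5 ≤ 0, skip; b: (14/5)/(2/5) = 7.
Smallest ratio is 9/2 in the row of s_1, so s_1 leaves.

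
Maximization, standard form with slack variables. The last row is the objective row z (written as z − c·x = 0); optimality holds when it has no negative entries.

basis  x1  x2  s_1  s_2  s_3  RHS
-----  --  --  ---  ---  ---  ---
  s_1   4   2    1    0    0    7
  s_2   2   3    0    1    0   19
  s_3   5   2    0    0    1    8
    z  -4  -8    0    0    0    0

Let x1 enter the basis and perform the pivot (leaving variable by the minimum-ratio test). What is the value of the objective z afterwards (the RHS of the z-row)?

32/5

Ratio test on column x1 — row 1: 7/4 = 7/4; row 2: 19/2 = 19/2; row 3: 8/5 = 8/5. Minimum is 8/5 at row 3 (s_3 leaves); pivot element 5.
Pivot on row 3; the z-row RHS becomes 0 − (-4)·(8/5) = 32/5.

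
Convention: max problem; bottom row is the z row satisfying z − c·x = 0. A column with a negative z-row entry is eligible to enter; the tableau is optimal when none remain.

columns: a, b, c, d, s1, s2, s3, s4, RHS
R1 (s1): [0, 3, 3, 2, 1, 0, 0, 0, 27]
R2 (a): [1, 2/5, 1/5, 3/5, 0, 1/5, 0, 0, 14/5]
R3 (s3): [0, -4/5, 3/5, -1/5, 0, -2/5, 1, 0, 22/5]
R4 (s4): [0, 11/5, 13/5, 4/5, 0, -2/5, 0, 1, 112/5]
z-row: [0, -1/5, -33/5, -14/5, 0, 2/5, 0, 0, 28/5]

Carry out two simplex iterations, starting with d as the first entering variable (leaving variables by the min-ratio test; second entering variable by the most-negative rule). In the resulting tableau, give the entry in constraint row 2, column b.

3/7

Ratio test on column d — row 1: 27/2 = 27/2; row 2: (14/5)/(3/5) = 14/3; row 3: entry -1/5 ≤ 0; row 4: (112/5)/(4/5) = 28. Minimum is 14/3 at row 2 (a leaves); pivot element 3/5.
Divide row 2 by 3/5; eliminate column d from the other rows.
Second iteration: most negative z-row entry is -17/3 in column c, so c enters.
Ratio test on column c — row 1: (53/3)/(7/3) = 53/7; row 2: (14/3)/(1/3) = 14; row 3: (16/3)/(2/3) = 8; row 4: (56/3)/(7/3) = 8. Minimum is 53/7 at row 1 (s1 leaves); pivot element 7/3.
Divide row 1 by 7/3; eliminate column c from the other rows.
After both pivots, the entry at constraint row 2, column b is 3/7.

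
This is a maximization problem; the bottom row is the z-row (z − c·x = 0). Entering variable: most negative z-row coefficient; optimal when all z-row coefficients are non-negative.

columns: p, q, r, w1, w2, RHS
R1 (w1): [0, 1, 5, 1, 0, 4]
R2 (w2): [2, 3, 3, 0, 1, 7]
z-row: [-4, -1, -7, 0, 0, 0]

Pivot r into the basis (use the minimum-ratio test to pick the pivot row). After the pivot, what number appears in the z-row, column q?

Ratio test on column r — row 1: 4/5 = 4/5; row 2: 7/3 = 7/3. Minimum is 4/5 at row 1 (w1 leaves); pivot element 5.
Divide row 1 by 5; eliminate column r from the other rows.
z-row update in column q: -1 − (-7)·(1/5) = 2/5.

2/5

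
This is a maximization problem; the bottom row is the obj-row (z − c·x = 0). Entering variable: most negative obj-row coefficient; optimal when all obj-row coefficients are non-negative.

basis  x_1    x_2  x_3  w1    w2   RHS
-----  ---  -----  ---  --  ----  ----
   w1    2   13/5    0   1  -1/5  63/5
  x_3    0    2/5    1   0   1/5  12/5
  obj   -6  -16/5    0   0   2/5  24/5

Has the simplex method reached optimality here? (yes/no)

The obj-row has a negative entry -6 in column x_1, so it is not optimal.

no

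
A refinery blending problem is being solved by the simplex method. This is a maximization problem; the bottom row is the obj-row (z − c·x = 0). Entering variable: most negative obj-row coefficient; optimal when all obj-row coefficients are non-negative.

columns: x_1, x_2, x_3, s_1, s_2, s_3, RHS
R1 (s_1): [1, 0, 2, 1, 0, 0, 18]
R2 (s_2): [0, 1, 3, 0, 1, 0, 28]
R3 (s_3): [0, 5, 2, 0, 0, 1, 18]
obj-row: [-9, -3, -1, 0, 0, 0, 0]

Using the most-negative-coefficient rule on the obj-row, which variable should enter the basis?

x_1

Negative obj-row entries: x_1: -9, x_2: -3, x_3: -1.
The most negative is -9 in column x_1, so x_1 enters.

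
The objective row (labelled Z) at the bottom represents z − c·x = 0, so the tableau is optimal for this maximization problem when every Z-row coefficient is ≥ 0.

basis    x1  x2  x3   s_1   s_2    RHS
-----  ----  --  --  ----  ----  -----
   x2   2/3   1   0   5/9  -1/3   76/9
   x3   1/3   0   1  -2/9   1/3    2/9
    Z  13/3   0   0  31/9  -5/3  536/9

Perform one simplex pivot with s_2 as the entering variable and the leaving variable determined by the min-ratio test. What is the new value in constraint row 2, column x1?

Ratio test on column s_2 — row 1: entry -1/3 ≤ 0; row 2: (2/9)/(1/3) = 2/3. Minimum is 2/3 at row 2 (x3 leaves); pivot element 1/3.
Divide row 2 by 1/3; eliminate column s_2 from the other rows.
In the new row 2, the x1 entry is the old entry divided by the pivot: (1/3)/(1/3) = 1.

1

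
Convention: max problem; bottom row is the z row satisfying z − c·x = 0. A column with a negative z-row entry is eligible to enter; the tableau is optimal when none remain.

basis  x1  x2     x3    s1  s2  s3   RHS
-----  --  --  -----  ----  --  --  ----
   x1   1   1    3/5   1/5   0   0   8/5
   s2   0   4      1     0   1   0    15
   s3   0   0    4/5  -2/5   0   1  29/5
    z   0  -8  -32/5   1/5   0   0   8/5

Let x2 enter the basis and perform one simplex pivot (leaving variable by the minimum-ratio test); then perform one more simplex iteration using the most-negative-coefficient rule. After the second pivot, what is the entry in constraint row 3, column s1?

Ratio test on column x2 — row 1: (8/5)/1 = 8/5; row 2: 15/4 = 15/4; row 3: entry 0 ≤ 0. Minimum is 8/5 at row 1 (x1 leaves); pivot element 1.
Divide row 1 by 1; eliminate column x2 from the other rows.
Second iteration: most negative z-row entry is -8/5 in column x3, so x3 enters.
Ratio test on column x3 — row 1: (8/5)/(3/5) = 8/3; row 2: entry -7/5 ≤ 0; row 3: (29/5)/(4/5) = 29/4. Minimum is 8/3 at row 1 (x2 leaves); pivot element 3/5.
Divide row 1 by 3/5; eliminate column x3 from the other rows.
After both pivots, the entry at constraint row 3, column s1 is -2/3.

-2/3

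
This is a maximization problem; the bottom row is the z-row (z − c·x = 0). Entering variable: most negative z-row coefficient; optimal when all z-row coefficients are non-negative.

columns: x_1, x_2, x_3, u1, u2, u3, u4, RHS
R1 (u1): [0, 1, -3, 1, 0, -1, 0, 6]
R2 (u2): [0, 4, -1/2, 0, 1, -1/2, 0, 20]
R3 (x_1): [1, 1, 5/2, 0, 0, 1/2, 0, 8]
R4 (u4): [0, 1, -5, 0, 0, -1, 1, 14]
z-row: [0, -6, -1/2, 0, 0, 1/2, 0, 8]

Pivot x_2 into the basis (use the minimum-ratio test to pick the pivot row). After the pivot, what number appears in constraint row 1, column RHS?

1

Ratio test on column x_2 — row 1: 6/1 = 6; row 2: 20/4 = 5; row 3: 8/1 = 8; row 4: 14/1 = 14. Minimum is 5 at row 2 (u2 leaves); pivot element 4.
Divide row 2 by 4; eliminate column x_2 from the other rows.
Row 1 update in column RHS: 6 − 1·5 = 1.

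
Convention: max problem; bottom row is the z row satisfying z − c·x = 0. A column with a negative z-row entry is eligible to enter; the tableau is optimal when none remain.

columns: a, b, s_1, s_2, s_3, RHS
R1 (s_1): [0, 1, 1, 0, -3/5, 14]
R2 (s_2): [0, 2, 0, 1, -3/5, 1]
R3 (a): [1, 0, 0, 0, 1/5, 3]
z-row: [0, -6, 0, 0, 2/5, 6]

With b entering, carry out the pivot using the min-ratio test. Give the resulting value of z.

Ratio test on column b — row 1: 14/1 = 14; row 2: 1/2 = 1/2; row 3: entry 0 ≤ 0. Minimum is 1/2 at row 2 (s_2 leaves); pivot element 2.
Pivot on row 2; the z-row RHS becomes 6 − (-6)·(1/2) = 9.

9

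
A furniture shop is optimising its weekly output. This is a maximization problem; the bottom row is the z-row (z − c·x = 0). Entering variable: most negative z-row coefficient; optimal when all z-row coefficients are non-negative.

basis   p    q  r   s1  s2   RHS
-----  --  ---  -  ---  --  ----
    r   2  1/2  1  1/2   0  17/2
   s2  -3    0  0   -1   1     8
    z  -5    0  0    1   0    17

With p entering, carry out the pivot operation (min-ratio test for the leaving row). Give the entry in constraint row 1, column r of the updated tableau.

1/2

Ratio test on column p — row 1: (17/2)/2 = 17/4; row 2: entry -3 ≤ 0. Minimum is 17/4 at row 1 (r leaves); pivot element 2.
Divide row 1 by 2; eliminate column p from the other rows.
In the new row 1, the r entry is the old entry divided by the pivot: 1/2 = 1/2.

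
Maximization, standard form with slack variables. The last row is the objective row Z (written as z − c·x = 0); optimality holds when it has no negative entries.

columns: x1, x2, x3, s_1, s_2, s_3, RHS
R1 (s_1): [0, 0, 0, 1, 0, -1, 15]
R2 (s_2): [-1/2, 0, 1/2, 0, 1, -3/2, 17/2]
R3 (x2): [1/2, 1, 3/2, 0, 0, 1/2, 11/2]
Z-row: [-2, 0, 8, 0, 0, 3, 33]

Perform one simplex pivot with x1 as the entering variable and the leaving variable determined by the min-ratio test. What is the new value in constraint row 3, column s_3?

1

Ratio test on column x1 — row 1: entry 0 ≤ 0; row 2: entry -1/2 ≤ 0; row 3: (11/2)/(1/2) = 11. Minimum is 11 at row 3 (x2 leaves); pivot element 1/2.
Divide row 3 by 1/2; eliminate column x1 from the other rows.
In the new row 3, the s_3 entry is the old entry divided by the pivot: (1/2)/(1/2) = 1.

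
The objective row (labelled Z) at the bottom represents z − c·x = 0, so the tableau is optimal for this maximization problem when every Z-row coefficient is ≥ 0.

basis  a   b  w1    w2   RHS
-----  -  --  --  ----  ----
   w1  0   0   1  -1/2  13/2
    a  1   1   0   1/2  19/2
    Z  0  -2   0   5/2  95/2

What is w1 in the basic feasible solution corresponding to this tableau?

13/2

w1 is basic (row 1); its value is the RHS of that row, 13/2.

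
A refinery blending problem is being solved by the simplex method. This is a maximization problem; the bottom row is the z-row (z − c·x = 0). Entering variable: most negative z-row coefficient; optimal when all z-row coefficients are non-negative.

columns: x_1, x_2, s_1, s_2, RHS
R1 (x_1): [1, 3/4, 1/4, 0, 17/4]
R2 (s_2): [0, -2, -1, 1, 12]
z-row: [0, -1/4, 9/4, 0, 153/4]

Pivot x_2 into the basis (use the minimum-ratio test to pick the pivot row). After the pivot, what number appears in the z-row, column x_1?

Ratio test on column x_2 — row 1: (17/4)/(3/4) = 17/3; row 2: entry -2 ≤ 0. Minimum is 17/3 at row 1 (x_1 leaves); pivot element 3/4.
Divide row 1 by 3/4; eliminate column x_2 from the other rows.
z-row update in column x_1: 0 − (-1/4)·(4/3) = 1/3.

1/3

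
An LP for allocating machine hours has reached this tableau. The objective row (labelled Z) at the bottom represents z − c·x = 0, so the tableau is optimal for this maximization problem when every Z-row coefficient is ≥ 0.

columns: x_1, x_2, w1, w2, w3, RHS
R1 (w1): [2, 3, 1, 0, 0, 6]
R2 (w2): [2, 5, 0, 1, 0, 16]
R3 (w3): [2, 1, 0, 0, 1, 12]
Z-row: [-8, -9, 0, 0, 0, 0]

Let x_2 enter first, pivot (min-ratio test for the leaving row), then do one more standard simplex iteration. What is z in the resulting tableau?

Ratio test on column x_2 — row 1: 6/3 = 2; row 2: 16/5 = 16/5; row 3: 12/1 = 12. Minimum is 2 at row 1 (w1 leaves); pivot element 3.
Pivot on row 1; the Z-row RHS becomes 0 − (-9)·2 = 18.
Next entering variable (most negative Z-row entry -2): x_1.
Ratio test on column x_1 — row 1: 2/(2/3) = 3; row 2: entry -4/3 ≤ 0; row 3: 10/(4/3) = 15/2. Minimum is 3 at row 1 (x_2 leaves); pivot element 2/3.
After the second pivot the Z-row RHS is 18 − (-2)·3 = 24.

24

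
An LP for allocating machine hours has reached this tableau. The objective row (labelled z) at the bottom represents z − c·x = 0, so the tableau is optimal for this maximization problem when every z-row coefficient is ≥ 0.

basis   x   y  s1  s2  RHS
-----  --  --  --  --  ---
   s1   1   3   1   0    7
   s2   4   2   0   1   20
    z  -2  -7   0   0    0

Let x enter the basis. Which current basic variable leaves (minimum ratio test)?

s2

Column x entries and ratios — s1: 7/1 = 7; s2: 20/4 = 5.
Smallest ratio is 5 in the row of s2, so s2 leaves.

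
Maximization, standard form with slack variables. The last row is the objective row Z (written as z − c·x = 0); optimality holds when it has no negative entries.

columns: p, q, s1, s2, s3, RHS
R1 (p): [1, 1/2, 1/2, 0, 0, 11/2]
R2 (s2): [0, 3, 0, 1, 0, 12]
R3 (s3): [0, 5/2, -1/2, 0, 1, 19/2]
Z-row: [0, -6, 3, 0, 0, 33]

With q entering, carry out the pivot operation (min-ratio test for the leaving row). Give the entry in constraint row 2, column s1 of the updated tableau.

Ratio test on column q — row 1: (11/2)/(1/2) = 11; row 2: 12/3 = 4; row 3: (19/2)/(5/2) = 19/5. Minimum is 19/5 at row 3 (s3 leaves); pivot element 5/2.
Divide row 3 by 5/2; eliminate column q from the other rows.
Row 2 update in column s1: 0 − 3·(-1/5) = 3/5.

3/5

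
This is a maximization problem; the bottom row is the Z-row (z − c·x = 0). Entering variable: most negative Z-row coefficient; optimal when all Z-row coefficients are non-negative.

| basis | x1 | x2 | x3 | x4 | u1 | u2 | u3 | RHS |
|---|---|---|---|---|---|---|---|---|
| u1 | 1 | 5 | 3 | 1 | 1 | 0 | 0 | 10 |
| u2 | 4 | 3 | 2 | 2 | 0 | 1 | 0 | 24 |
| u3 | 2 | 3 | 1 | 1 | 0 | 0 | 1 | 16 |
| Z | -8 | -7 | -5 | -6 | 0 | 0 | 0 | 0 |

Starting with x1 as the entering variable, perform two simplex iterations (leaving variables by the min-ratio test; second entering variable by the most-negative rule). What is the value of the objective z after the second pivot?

Ratio test on column x1 — row 1: 10/1 = 10; row 2: 24/4 = 6; row 3: 16/2 = 8. Minimum is 6 at row 2 (u2 leaves); pivot element 4.
Pivot on row 2; the Z-row RHS becomes 0 − (-8)·6 = 48.
Next entering variable (most negative Z-row entry -2): x4.
Ratio test on column x4 — row 1: 4/(1/2) = 8; row 2: 6/(1/2) = 12; row 3: entry 0 ≤ 0. Minimum is 8 at row 1 (u1 leaves); pivot element 1/2.
After the second pivot the Z-row RHS is 48 − (-2)·8 = 64.

64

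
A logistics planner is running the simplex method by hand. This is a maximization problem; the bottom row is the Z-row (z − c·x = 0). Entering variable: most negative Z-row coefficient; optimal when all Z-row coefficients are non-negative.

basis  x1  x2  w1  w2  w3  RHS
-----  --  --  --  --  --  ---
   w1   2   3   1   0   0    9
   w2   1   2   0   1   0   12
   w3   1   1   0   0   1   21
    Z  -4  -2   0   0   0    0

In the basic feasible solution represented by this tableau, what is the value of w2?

12

w2 is basic (row 2); its value is the RHS of that row, 12.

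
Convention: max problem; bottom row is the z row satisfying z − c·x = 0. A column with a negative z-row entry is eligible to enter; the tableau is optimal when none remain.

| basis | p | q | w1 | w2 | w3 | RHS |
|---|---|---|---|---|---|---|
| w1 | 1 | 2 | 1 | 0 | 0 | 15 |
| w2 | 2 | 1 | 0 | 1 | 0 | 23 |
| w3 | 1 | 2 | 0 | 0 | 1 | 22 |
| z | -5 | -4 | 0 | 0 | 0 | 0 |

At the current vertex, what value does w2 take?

w2 is basic (row 2); its value is the RHS of that row, 23.

23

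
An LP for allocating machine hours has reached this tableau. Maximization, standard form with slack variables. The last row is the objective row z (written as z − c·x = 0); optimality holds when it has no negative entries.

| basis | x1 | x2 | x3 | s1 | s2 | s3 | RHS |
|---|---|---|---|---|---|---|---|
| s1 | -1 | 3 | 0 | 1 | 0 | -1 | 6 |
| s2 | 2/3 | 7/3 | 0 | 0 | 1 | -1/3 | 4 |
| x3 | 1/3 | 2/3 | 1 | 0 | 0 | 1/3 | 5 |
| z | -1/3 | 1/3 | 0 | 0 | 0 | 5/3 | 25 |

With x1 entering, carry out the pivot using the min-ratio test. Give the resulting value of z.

Ratio test on column x1 — row 1: entry -1 ≤ 0; row 2: 4/(2/3) = 6; row 3: 5/(1/3) = 15. Minimum is 6 at row 2 (s2 leaves); pivot element 2/3.
Pivot on row 2; the z-row RHS becomes 25 − (-1/3)·6 = 27.

27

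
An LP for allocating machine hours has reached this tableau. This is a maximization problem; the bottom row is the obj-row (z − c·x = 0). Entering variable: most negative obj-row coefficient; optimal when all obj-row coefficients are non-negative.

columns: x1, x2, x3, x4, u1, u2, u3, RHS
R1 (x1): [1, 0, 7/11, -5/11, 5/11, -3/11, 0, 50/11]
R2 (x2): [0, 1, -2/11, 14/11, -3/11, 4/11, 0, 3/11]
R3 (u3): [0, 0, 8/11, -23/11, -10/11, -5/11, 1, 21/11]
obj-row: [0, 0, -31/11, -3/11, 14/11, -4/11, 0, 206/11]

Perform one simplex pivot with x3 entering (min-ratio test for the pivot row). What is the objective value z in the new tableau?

Ratio test on column x3 — row 1: (50/11)/(7/11) = 50/7; row 2: entry -2/11 ≤ 0; row 3: (21/11)/(8/11) = 21/8. Minimum is 21/8 at row 3 (u3 leaves); pivot element 8/11.
Pivot on row 3; the obj-row RHS becomes 206/11 − (-31/11)·(21/8) = 209/8.

209/8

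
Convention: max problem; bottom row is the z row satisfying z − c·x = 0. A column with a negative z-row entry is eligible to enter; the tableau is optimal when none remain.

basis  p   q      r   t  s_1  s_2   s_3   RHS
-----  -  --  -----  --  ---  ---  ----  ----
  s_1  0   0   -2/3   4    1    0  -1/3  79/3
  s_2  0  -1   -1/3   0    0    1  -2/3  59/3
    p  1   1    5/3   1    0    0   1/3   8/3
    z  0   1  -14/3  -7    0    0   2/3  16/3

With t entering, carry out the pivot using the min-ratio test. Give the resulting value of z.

24

Ratio test on column t — row 1: (79/3)/4 = 79/12; row 2: entry 0 ≤ 0; row 3: (8/3)/1 = 8/3. Minimum is 8/3 at row 3 (p leaves); pivot element 1.
Pivot on row 3; the z-row RHS becomes 16/3 − (-7)·(8/3) = 24.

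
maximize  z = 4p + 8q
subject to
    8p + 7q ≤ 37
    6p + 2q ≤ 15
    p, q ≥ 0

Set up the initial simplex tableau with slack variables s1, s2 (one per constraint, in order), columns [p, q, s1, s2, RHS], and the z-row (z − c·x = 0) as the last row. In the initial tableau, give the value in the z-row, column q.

-8

The z-row carries the negated objective coefficients: the q entry is -8.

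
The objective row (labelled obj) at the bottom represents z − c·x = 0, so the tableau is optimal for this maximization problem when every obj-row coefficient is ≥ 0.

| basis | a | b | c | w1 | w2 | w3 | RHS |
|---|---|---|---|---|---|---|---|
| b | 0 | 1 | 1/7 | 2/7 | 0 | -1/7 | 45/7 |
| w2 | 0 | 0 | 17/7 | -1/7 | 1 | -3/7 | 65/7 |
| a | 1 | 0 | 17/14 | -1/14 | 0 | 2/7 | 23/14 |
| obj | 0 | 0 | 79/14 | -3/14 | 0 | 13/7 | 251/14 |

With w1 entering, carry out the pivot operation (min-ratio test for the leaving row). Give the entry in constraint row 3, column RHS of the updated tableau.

Ratio test on column w1 — row 1: (45/7)/(2/7) = 45/2; row 2: entry -1/7 ≤ 0; row 3: entry -1/14 ≤ 0. Minimum is 45/2 at row 1 (b leaves); pivot element 2/7.
Divide row 1 by 2/7; eliminate column w1 from the other rows.
Row 3 update in column RHS: 23/14 − (-1/14)·(45/2) = 13/4.

13/4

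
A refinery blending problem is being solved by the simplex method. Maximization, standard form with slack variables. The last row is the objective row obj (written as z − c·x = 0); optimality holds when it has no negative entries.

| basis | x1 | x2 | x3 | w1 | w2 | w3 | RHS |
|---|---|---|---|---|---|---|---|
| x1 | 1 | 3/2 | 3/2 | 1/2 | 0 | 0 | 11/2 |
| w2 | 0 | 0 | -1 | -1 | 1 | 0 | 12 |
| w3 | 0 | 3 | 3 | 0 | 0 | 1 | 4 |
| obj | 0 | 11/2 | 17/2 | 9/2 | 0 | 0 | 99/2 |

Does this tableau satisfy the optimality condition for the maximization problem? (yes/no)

Every obj-row coefficient is ≥ 0, so the tableau is optimal.

yes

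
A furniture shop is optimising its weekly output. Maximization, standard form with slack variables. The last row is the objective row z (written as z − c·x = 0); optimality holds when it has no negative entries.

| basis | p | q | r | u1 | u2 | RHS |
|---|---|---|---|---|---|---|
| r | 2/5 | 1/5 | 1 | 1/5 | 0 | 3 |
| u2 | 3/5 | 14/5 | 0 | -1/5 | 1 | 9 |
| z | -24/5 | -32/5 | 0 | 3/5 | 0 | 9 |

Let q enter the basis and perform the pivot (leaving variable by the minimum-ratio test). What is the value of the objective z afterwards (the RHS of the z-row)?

207/7

Ratio test on column q — row 1: 3/(1/5) = 15; row 2: 9/(14/5) = 45/14. Minimum is 45/14 at row 2 (u2 leaves); pivot element 14/5.
Pivot on row 2; the z-row RHS becomes 9 − (-32/5)·(45/14) = 207/7.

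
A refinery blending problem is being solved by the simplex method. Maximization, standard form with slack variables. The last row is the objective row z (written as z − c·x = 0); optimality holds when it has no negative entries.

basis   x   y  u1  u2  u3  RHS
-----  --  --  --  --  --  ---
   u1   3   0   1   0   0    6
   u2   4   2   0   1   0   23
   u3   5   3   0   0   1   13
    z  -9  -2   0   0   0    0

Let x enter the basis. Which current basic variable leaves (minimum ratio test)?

u1

Column x entries and ratios — u1: 6/3 = 2; u2: 23/4 = 23/4; u3: 13/5 = 13/5.
Smallest ratio is 2 in the row of u1, so u1 leaves.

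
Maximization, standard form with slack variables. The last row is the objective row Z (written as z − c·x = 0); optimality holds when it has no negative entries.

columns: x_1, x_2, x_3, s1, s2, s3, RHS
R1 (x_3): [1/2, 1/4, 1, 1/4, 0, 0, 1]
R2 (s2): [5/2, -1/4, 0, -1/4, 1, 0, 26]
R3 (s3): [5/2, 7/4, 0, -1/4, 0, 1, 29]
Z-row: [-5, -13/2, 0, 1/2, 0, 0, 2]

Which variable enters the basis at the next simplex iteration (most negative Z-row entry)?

Negative Z-row entries: x_1: -5, x_2: -13/2.
The most negative is -13/2 in column x_2, so x_2 enters.

x_2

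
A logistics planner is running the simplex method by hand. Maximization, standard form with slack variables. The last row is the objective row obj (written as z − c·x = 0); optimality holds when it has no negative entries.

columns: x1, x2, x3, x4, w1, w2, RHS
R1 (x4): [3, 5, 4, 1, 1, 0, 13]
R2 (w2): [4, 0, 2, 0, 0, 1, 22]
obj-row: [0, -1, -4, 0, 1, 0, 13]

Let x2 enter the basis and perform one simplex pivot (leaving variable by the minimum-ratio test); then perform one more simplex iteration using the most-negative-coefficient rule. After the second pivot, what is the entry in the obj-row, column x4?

1

Ratio test on column x2 — row 1: 13/5 = 13/5; row 2: entry 0 ≤ 0. Minimum is 13/5 at row 1 (x4 leaves); pivot element 5.
Divide row 1 by 5; eliminate column x2 from the other rows.
Second iteration: most negative obj-row entry is -16/5 in column x3, so x3 enters.
Ratio test on column x3 — row 1: (13/5)/(4/5) = 13/4; row 2: 22/2 = 11. Minimum is 13/4 at row 1 (x2 leaves); pivot element 4/5.
Divide row 1 by 4/5; eliminate column x3 from the other rows.
After both pivots, the entry at the obj-row, column x4 is 1.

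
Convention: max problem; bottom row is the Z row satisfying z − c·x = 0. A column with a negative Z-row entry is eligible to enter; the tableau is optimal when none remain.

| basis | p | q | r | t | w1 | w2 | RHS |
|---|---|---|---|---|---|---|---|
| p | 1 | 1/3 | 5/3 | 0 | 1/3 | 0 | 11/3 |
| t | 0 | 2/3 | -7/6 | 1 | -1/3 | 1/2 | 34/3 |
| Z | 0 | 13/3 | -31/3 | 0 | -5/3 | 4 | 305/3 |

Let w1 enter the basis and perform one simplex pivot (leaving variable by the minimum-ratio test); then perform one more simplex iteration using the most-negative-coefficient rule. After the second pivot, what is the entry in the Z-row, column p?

Ratio test on column w1 — row 1: (11/3)/(1/3) = 11; row 2: entry -1/3 ≤ 0. Minimum is 11 at row 1 (p leaves); pivot element 1/3.
Divide row 1 by 1/3; eliminate column w1 from the other rows.
Second iteration: most negative Z-row entry is -2 in column r, so r enters.
Ratio test on column r — row 1: 11/5 = 11/5; row 2: 15/(1/2) = 30. Minimum is 11/5 at row 1 (w1 leaves); pivot element 5.
Divide row 1 by 5; eliminate column r from the other rows.
After both pivots, the entry at the Z-row, column p is 31/5.

31/5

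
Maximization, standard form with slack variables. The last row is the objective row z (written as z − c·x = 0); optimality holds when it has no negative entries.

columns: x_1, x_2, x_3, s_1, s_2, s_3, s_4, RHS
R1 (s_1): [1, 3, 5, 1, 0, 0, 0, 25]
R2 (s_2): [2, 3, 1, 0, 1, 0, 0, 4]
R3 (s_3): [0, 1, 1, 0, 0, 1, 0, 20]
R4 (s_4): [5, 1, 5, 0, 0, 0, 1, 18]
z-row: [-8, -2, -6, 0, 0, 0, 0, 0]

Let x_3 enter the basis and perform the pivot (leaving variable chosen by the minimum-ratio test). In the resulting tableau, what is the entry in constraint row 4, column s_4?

1/5

Ratio test on column x_3 — row 1: 25/5 = 5; row 2: 4/1 = 4; row 3: 20/1 = 20; row 4: 18/5 = 18/5. Minimum is 18/5 at row 4 (s_4 leaves); pivot element 5.
Divide row 4 by 5; eliminate column x_3 from the other rows.
In the new row 4, the s_4 entry is the old entry divided by the pivot: 1/5 = 1/5.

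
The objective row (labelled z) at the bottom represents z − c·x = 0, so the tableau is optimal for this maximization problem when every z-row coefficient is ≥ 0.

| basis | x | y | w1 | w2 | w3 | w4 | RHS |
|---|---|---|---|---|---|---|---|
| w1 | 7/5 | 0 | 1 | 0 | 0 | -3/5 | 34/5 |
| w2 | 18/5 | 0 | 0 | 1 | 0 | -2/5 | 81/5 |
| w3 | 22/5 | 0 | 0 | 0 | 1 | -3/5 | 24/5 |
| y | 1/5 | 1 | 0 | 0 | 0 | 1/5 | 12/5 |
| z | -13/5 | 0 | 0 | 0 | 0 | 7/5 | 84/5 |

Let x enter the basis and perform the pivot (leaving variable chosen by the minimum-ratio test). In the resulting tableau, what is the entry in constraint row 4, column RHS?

Ratio test on column x — row 1: (34/5)/(7/5) = 34/7; row 2: (81/5)/(18/5) = 9/2; row 3: (24/5)/(22/5) = 12/11; row 4: (12/5)/(1/5) = 12. Minimum is 12/11 at row 3 (w3 leaves); pivot element 22/5.
Divide row 3 by 22/5; eliminate column x from the other rows.
Row 4 update in column RHS: 12/5 − (1/5)·(12/11) = 24/11.

24/11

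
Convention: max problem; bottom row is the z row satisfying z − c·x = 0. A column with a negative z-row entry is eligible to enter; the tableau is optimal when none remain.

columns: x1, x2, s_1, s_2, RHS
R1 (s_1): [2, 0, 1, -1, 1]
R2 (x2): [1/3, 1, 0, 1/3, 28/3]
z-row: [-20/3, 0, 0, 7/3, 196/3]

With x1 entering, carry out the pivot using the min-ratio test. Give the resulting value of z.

206/3

Ratio test on column x1 — row 1: 1/2 = 1/2; row 2: (28/3)/(1/3) = 28. Minimum is 1/2 at row 1 (s_1 leaves); pivot element 2.
Pivot on row 1; the z-row RHS becomes 196/3 − (-20/3)·(1/2) = 206/3.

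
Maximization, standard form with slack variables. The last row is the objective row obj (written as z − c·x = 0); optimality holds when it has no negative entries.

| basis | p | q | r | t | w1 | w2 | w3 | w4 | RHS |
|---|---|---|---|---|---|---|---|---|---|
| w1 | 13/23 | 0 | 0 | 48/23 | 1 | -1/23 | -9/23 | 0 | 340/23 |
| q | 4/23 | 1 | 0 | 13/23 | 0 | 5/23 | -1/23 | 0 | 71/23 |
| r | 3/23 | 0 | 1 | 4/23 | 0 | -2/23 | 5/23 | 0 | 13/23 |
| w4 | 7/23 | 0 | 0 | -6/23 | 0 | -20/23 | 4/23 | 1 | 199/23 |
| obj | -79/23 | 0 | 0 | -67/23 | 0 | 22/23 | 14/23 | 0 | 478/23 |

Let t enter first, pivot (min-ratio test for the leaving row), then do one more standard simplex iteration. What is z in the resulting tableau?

Ratio test on column t — row 1: (340/23)/(48/23) = 85/12; row 2: (71/23)/(13/23) = 71/13; row 3: (13/23)/(4/23) = 13/4; row 4: entry -6/23 ≤ 0. Minimum is 13/4 at row 3 (r leaves); pivot element 4/23.
Pivot on row 3; the obj-row RHS becomes 478/23 − (-67/23)·(13/4) = 121/4.
Next entering variable (most negative obj-row entry -5/4): p.
Ratio test on column p — row 1: entry -1 ≤ 0; row 2: entry -1/4 ≤ 0; row 3: (13/4)/(3/4) = 13/3; row 4: (19/2)/(1/2) = 19. Minimum is 13/3 at row 3 (t leaves); pivot element 3/4.
After the second pivot the obj-row RHS is 121/4 − (-5/4)·(13/3) = 107/3.

107/3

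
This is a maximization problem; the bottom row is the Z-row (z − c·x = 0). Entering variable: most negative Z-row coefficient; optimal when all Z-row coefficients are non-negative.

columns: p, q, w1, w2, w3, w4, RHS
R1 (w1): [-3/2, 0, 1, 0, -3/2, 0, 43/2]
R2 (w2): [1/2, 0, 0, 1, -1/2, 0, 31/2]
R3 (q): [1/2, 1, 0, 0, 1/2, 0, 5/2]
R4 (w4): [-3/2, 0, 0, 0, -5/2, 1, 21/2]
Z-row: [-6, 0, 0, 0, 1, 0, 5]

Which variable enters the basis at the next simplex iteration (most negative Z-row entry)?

Negative Z-row entries: p: -6.
The most negative is -6 in column p, so p enters.

p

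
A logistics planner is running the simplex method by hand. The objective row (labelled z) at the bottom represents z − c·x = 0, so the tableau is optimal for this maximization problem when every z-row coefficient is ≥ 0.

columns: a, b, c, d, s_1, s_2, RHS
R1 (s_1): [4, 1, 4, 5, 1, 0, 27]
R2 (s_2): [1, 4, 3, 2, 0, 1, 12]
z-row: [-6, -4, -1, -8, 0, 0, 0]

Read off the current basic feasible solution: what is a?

a is not in the basis, so in the current basic feasible solution a = 0.

0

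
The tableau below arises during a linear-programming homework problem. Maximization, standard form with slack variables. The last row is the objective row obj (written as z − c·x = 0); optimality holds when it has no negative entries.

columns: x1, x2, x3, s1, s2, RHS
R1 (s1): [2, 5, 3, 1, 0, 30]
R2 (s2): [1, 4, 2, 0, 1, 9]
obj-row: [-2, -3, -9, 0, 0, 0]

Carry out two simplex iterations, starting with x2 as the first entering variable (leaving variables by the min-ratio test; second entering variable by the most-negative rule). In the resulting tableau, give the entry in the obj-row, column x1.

5/2

Ratio test on column x2 — row 1: 30/5 = 6; row 2: 9/4 = 9/4. Minimum is 9/4 at row 2 (s2 leaves); pivot element 4.
Divide row 2 by 4; eliminate column x2 from the other rows.
Second iteration: most negative obj-row entry is -15/2 in column x3, so x3 enters.
Ratio test on column x3 — row 1: (75/4)/(1/2) = 75/2; row 2: (9/4)/(1/2) = 9/2. Minimum is 9/2 at row 2 (x2 leaves); pivot element 1/2.
Divide row 2 by 1/2; eliminate column x3 from the other rows.
After both pivots, the entry at the obj-row, column x1 is 5/2.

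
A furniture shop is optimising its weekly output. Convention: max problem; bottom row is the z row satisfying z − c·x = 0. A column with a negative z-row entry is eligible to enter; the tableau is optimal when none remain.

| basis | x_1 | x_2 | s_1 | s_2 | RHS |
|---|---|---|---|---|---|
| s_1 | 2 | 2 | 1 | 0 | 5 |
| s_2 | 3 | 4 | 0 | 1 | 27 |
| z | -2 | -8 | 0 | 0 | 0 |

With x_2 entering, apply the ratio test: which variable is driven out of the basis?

s_1

Column x_2 entries and ratios — s_1: 5/2 = 5/2; s_2: 27/4 = 27/4.
Smallest ratio is 5/2 in the row of s_1, so s_1 leaves.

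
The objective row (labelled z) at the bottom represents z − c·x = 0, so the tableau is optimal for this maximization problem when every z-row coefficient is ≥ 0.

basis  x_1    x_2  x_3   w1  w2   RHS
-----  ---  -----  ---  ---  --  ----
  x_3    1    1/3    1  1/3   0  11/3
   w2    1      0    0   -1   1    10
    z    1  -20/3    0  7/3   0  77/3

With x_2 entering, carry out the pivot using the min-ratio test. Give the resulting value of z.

99

Ratio test on column x_2 — row 1: (11/3)/(1/3) = 11; row 2: entry 0 ≤ 0. Minimum is 11 at row 1 (x_3 leaves); pivot element 1/3.
Pivot on row 1; the z-row RHS becomes 77/3 − (-20/3)·11 = 99.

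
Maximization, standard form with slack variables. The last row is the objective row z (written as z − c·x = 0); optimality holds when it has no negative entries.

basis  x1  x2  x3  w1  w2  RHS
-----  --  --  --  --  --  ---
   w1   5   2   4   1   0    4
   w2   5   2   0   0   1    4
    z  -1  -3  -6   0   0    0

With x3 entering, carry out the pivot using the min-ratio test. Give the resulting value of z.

Ratio test on column x3 — row 1: 4/4 = 1; row 2: entry 0 ≤ 0. Minimum is 1 at row 1 (w1 leaves); pivot element 4.
Pivot on row 1; the z-row RHS becomes 0 − (-6)·1 = 6.

6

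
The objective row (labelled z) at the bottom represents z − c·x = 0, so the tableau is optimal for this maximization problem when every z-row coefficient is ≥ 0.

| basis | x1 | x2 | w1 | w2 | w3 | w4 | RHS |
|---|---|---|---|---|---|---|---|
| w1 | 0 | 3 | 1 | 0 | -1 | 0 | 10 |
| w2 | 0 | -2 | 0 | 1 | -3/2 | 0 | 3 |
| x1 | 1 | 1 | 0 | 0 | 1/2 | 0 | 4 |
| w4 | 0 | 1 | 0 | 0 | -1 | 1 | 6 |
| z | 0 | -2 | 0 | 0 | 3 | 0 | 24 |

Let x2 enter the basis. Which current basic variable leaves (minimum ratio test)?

Column x2 entries and ratios — w1: 10/3 = 10/3; w2: -2 ≤ 0, skip; x1: 4/1 = 4; w4: 6/1 = 6.
Smallest ratio is 10/3 in the row of w1, so w1 leaves.

w1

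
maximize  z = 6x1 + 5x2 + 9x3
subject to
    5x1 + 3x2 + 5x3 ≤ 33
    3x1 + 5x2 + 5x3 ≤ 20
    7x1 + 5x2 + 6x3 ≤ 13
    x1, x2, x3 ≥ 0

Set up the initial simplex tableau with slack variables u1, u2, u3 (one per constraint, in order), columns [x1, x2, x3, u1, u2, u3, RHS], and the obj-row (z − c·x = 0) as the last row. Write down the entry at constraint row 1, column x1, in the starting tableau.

Constraint 1 has coefficient 5 on x1.

5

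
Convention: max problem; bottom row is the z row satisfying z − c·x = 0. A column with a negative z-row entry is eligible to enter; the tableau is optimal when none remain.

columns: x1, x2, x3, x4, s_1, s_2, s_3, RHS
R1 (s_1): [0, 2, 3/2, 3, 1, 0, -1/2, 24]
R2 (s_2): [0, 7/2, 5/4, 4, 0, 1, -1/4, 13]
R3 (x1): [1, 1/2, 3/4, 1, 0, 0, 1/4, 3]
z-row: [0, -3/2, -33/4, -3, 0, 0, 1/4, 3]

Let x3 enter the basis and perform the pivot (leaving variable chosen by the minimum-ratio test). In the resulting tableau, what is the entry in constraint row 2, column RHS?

8

Ratio test on column x3 — row 1: 24/(3/2) = 16; row 2: 13/(5/4) = 52/5; row 3: 3/(3/4) = 4. Minimum is 4 at row 3 (x1 leaves); pivot element 3/4.
Divide row 3 by 3/4; eliminate column x3 from the other rows.
Row 2 update in column RHS: 13 − (5/4)·4 = 8.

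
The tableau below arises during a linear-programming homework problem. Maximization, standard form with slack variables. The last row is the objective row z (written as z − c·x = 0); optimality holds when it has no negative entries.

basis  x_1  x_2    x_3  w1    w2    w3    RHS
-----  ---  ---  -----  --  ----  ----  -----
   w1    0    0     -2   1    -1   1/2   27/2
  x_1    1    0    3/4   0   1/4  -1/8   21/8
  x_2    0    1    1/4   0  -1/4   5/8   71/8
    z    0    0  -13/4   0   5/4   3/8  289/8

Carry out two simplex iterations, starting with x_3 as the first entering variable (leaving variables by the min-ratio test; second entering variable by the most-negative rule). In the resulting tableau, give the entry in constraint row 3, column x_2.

3/2

Ratio test on column x_3 — row 1: entry -2 ≤ 0; row 2: (21/8)/(3/4) = 7/2; row 3: (71/8)/(1/4) = 71/2. Minimum is 7/2 at row 2 (x_1 leaves); pivot element 3/4.
Divide row 2 by 3/4; eliminate column x_3 from the other rows.
Second iteration: most negative z-row entry is -1/6 in column w3, so w3 enters.
Ratio test on column w3 — row 1: (41/2)/(1/6) = 123; row 2: entry -1/6 ≤ 0; row 3: 8/(2/3) = 12. Minimum is 12 at row 3 (x_2 leaves); pivot element 2/3.
Divide row 3 by 2/3; eliminate column w3 from the other rows.
After both pivots, the entry at constraint row 3, column x_2 is 3/2.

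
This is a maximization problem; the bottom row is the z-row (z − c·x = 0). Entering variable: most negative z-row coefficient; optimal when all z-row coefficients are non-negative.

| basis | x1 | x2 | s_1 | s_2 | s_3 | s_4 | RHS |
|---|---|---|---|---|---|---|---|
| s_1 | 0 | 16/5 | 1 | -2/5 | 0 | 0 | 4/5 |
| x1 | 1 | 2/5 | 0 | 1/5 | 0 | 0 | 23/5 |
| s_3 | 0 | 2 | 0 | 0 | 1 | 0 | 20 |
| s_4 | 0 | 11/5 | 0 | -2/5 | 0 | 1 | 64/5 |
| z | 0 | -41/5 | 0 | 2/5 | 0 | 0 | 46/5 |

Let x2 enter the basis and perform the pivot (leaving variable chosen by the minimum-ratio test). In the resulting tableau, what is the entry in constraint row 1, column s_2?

Ratio test on column x2 — row 1: (4/5)/(16/5) = 1/4; row 2: (23/5)/(2/5) = 23/2; row 3: 20/2 = 10; row 4: (64/5)/(11/5) = 64/11. Minimum is 1/4 at row 1 (s_1 leaves); pivot element 16/5.
Divide row 1 by 16/5; eliminate column x2 from the other rows.
In the new row 1, the s_2 entry is the old entry divided by the pivot: (-2/5)/(16/5) = -1/8.

-1/8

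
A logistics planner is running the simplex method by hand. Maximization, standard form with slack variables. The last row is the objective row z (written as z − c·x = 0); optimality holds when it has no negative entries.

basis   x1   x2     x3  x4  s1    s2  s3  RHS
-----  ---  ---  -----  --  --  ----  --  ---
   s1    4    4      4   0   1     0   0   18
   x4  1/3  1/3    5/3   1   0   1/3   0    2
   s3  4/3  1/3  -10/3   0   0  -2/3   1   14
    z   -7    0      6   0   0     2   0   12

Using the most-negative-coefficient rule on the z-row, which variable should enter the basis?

Negative z-row entries: x1: -7.
The most negative is -7 in column x1, so x1 enters.

x1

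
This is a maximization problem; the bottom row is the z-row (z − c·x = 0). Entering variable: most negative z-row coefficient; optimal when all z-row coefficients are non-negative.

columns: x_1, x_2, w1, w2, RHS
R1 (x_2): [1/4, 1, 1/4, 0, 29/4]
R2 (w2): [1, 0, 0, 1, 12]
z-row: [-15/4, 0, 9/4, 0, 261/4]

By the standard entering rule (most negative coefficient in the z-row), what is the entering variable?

Negative z-row entries: x_1: -15/4.
The most negative is -15/4 in column x_1, so x_1 enters.

x_1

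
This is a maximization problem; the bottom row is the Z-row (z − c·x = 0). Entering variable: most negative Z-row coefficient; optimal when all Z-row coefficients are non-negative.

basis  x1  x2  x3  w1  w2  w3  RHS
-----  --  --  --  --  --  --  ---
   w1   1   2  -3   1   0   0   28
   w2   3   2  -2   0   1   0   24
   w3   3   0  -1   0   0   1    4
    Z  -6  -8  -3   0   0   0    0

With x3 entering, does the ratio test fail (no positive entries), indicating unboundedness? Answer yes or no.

Every constraint-row entry in column x3 is ≤ 0, so increasing x3 is unbounded.

yes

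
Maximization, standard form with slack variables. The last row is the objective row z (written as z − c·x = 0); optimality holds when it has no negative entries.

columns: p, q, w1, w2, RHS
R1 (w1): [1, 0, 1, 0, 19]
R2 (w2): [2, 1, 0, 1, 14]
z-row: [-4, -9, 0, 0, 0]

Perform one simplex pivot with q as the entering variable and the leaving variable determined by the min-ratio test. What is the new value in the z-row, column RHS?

Ratio test on column q — row 1: entry 0 ≤ 0; row 2: 14/1 = 14. Minimum is 14 at row 2 (w2 leaves); pivot element 1.
Divide row 2 by 1; eliminate column q from the other rows.
z-row update in column RHS: 0 − (-9)·14 = 126.

126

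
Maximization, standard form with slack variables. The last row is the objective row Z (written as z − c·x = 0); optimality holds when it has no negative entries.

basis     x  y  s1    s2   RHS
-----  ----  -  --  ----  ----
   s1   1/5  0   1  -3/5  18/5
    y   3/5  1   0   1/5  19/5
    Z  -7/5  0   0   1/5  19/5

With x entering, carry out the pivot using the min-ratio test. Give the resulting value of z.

38/3

Ratio test on column x — row 1: (18/5)/(1/5) = 18; row 2: (19/5)/(3/5) = 19/3. Minimum is 19/3 at row 2 (y leaves); pivot element 3/5.
Pivot on row 2; the Z-row RHS becomes 19/5 − (-7/5)·(19/3) = 38/3.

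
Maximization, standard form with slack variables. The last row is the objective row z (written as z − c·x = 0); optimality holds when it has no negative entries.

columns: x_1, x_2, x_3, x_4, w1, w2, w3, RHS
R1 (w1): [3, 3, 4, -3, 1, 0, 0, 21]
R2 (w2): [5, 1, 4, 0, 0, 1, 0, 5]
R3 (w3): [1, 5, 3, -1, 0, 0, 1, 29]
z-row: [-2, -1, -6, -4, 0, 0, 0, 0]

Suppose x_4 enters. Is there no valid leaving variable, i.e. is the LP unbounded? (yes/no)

yes

Every constraint-row entry in column x_4 is ≤ 0, so increasing x_4 is unbounded.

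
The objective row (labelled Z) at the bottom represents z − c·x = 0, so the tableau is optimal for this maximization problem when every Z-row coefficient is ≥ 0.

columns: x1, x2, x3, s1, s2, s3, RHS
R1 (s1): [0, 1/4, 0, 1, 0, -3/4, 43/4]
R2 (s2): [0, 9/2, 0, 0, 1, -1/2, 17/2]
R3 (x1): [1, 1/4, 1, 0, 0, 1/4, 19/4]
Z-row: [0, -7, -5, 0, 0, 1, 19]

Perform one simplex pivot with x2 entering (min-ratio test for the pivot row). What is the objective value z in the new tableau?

290/9

Ratio test on column x2 — row 1: (43/4)/(1/4) = 43; row 2: (17/2)/(9/2) = 17/9; row 3: (19/4)/(1/4) = 19. Minimum is 17/9 at row 2 (s2 leaves); pivot element 9/2.
Pivot on row 2; the Z-row RHS becomes 19 − (-7)·(17/9) = 290/9.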